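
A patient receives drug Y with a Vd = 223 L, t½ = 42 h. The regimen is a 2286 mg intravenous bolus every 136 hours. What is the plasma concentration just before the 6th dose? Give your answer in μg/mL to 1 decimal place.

1.2 μg/mL

f = (1/2)^(τ/t½) = (1/2)^(136/42) ≈ 0.1060.
C₀ = D/Vd = 2286/223 ≈ 10.251 μg/mL.
Before the 6th dose, 5 doses have been given. Superposition: Cmin = C₀·(f + f² + … + f^5).
≈ 10.251 × (0.1060 + 0.0112 + 0.0012 + 0.0001 + 0.0000) ≈ 10.251 × 0.1185 ≈ 1.215 μg/mL.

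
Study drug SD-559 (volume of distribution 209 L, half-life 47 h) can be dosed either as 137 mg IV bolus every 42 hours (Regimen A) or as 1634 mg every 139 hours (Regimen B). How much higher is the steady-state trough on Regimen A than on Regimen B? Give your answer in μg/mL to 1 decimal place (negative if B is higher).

Regimen A: f = (1/2)^(42/47) ≈ 0.5383; Cmin,ss = (137/209)·f/(1−f) ≈ 0.764 μg/mL.
Regimen B: f = (1/2)^(139/47) ≈ 0.1287; Cmin,ss = (1634/209)·f/(1−f) ≈ 1.155 μg/mL.
Difference ≈ 0.764 − 1.155 ≈ -0.391 μg/mL.

-0.4 μg/mL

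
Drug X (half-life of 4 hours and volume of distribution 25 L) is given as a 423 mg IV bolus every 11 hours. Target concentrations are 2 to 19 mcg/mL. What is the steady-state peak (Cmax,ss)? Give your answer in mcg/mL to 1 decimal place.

19.9 mcg/mL

Over one 11-h interval, 11/4 ≈ 2.75 half-lives elapse, leaving f ≈ 0.1487 of each dose.
Accumulation ratio R = 1/(1 − f) ≈ 1/0.8513 ≈ 1.1747.
Each bolus raises the concentration by D/Vd = 423/25 ≈ 16.920 mcg/mL.
Steady-state peak Cmax,ss = C₀·R ≈ 16.920 × 1.1747 ≈ 19.876 mcg/mL.
Peak 19.9 mcg/mL vs MTC 19 mcg/mL: exceeds toxic threshold.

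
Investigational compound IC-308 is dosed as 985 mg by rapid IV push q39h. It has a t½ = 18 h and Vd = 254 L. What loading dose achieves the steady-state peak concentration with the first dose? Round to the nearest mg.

f = (1/2)^(39/18) ≈ 0.222725; accumulation ratio R = 1/(1−f) ≈ 1.28655.
Loading dose to hit Cmax,ss on first dose: D_load = D_maint·R ≈ 985 × 1.28655 ≈ 1267.25 mg.

1267 mg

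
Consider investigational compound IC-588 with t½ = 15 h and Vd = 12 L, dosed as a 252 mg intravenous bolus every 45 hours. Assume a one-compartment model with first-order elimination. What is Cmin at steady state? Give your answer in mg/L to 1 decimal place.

The dosing interval is 3 half-lives, so f = 2^(−3) = 0.125.
Accumulation ratio R = 1/(1 − f) = 1/0.875 = 8/7.
Single-dose peak C₀ = D/Vd = 252/12 = 21 mg/L.
Steady-state peak Cmax,ss = C₀·R = 21 × 8/7 ≈ 24.000 mg/L.
Steady-state trough Cmin,ss = Cmax,ss·f ≈ 24.000 × 0.125 ≈ 3.000 mg/L.

3.0 mg/L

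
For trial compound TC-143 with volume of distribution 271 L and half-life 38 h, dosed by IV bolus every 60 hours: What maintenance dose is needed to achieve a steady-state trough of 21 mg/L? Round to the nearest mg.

τ/t½ = 60/38 ≈ 1.5789, so f = (1/2)^(60/38) ≈ 0.334726.
Cmin,ss = (D/Vd)·f/(1−f), so D = Cmin,ss·Vd·(1−f)/f.
D = 21 × 271 × (1−f)/f ≈ 21 × 271 × 1.98752 ≈ 11310.98 mg.

11311 mg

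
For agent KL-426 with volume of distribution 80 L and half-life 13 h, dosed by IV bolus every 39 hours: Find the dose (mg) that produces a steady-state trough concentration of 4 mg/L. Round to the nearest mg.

τ/t½ = 39/13 ≈ 3, so f = (1/2)^(39/13) ≈ 0.125000.
Cmin,ss = (D/Vd)·f/(1−f), so D = Cmin,ss·Vd·(1−f)/f.
D = 4 × 80 × (1−f)/f ≈ 4 × 80 × 7.00000 ≈ 2240.00 mg.

2240 mg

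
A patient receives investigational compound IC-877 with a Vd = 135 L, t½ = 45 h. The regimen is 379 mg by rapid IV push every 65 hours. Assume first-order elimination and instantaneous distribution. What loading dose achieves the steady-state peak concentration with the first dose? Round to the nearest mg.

599 mg

f = (1/2)^(65/45) ≈ 0.367434; accumulation ratio R = 1/(1−f) ≈ 1.58086.
Loading dose to hit Cmax,ss on first dose: D_load = D_maint·R ≈ 379 × 1.58086 ≈ 599.15 mg.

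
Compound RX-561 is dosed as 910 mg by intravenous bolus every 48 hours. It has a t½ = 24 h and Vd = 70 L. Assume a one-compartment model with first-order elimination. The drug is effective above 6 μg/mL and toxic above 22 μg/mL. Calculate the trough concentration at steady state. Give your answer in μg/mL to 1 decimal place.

τ = 48 h = 2 half-lives, so f = (1/2)^2 = 0.25.
At steady state, R = 1/(1 − 0.25) = 4/3.
Single-dose peak C₀ = D/Vd = 910/70 = 13 μg/mL.
Steady-state peak Cmax,ss = C₀·R = 13 × 4/3 ≈ 17.333 μg/mL.
Steady-state trough Cmin,ss = Cmax,ss·f ≈ 17.333 × 0.25 ≈ 4.333 μg/mL.
Trough 4.3 μg/mL vs MEC 6 μg/mL: subtherapeutic.

4.3 μg/mL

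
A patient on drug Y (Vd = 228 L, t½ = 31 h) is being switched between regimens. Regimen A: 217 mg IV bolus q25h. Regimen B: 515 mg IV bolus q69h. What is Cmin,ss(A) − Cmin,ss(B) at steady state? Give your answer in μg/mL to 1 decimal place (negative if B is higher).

0.7 μg/mL

Regimen A: f = (1/2)^(25/31) ≈ 0.5718; Cmin,ss = (217/228)·f/(1−f) ≈ 1.271 μg/mL.
Regimen B: f = (1/2)^(69/31) ≈ 0.2138; Cmin,ss = (515/228)·f/(1−f) ≈ 0.614 μg/mL.
Difference ≈ 1.271 − 0.614 ≈ 0.657 μg/mL.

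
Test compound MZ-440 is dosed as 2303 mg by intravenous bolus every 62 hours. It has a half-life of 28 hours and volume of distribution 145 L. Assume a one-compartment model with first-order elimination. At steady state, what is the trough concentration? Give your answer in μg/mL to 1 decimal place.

4.4 μg/mL

Over one 62-h interval, 62/28 ≈ 2.2143 half-lives elapse, leaving f ≈ 0.2155 of each dose.
Single-dose peak C₀ = D/Vd = 2303/145 ≈ 15.883 μg/mL.
Steady-state trough Cmin,ss = C₀·f/(1−f) ≈ 15.883 × 0.2155/0.7845 ≈ 4.363 μg/mL.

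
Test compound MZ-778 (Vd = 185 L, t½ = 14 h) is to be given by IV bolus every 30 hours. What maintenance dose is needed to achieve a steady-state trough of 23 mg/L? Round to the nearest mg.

τ/t½ = 30/14 ≈ 2.1429, so f = (1/2)^(30/14) ≈ 0.226431.
Cmin,ss = (D/Vd)·f/(1−f), so D = Cmin,ss·Vd·(1−f)/f.
D = 23 × 185 × (1−f)/f ≈ 23 × 185 × 3.41636 ≈ 14536.61 mg.

14537 mg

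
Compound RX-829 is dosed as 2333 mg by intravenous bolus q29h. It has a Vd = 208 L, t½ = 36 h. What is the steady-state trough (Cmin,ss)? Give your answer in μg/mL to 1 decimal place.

k = ln2/t½ = ln2/36 ≈ 0.019254 h⁻¹; fraction remaining f = e^(−kτ) = e^(−0.019254×29) ≈ 0.5721.
Each bolus raises the concentration by D/Vd = 2333/208 ≈ 11.216 μg/mL.
Steady-state trough Cmin,ss = C₀·f/(1−f) ≈ 11.216 × 0.5721/0.4279 ≈ 14.996 μg/mL.

15.0 μg/mL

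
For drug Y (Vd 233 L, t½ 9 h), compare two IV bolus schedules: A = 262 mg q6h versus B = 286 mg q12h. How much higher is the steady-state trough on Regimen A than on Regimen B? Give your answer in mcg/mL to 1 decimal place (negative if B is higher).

1.1 mcg/mL

Regimen A: f = (1/2)^(6/9) ≈ 0.6300; Cmin,ss = (262/233)·f/(1−f) ≈ 1.915 mcg/mL.
Regimen B: f = (1/2)^(12/9) ≈ 0.3969; Cmin,ss = (286/233)·f/(1−f) ≈ 0.808 mcg/mL.
Difference ≈ 1.915 − 0.808 ≈ 1.107 mcg/mL.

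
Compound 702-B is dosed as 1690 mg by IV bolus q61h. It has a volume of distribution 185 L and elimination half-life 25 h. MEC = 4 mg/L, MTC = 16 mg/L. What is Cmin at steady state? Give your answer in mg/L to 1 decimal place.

Over one 61-h interval, 61/25 ≈ 2.44 half-lives elapse, leaving f ≈ 0.1843 of each dose.
Accumulation ratio R = 1/(1 − f) ≈ 1/0.8157 ≈ 1.2259.
Single-dose peak C₀ = D/Vd = 1690/185 ≈ 9.135 mg/L.
Cmax,ss = C₀/(1 − f) ≈ 9.135/0.8157 ≈ 11.199 mg/L.
Steady-state trough Cmin,ss = Cmax,ss·f ≈ 11.199 × 0.1843 ≈ 2.064 mg/L.
Trough 2.1 mg/L vs MEC 4 mg/L: subtherapeutic.

2.1 mg/L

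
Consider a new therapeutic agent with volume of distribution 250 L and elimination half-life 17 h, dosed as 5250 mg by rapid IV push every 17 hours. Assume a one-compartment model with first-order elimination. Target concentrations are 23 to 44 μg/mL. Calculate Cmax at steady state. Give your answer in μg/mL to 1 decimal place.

τ = 17 h = 1 half-life, so f = (1/2)^1 = 0.5.
At steady state, R = 1/(1 − 0.5) = 2/1.
Single-dose peak C₀ = D/Vd = 5250/250 = 21 μg/mL.
Steady-state peak Cmax,ss = C₀·R = 21 × 2/1 ≈ 42.000 μg/mL.
Peak 42.0 μg/mL vs MTC 44 μg/mL: below toxic threshold.

42.0 μg/mL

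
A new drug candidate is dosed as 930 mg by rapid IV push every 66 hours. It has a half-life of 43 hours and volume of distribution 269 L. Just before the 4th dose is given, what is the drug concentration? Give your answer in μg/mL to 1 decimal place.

1.7 μg/mL

f = (1/2)^(τ/t½) = (1/2)^(66/43) ≈ 0.3451.
C₀ = D/Vd = 930/269 ≈ 3.457 μg/mL.
Before the 4th dose, 3 doses have been given. Superposition: Cmin = C₀·(f + f² + … + f^3).
≈ 3.457 × (0.3451 + 0.1191 + 0.0411) ≈ 3.457 × 0.5053 ≈ 1.747 μg/mL.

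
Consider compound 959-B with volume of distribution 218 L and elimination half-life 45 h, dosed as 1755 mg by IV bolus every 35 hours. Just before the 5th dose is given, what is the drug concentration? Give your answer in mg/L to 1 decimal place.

f = (1/2)^(τ/t½) = (1/2)^(35/45) ≈ 0.5833.
C₀ = D/Vd = 1755/218 ≈ 8.050 mg/L.
Before the 5th dose, 4 doses have been given. Superposition: Cmin = C₀·(f + f² + … + f^4).
≈ 8.050 × (0.5833 + 0.3402 + 0.1985 + 0.1158) ≈ 8.050 × 1.2378 ≈ 9.964 mg/L.

10.0 mg/L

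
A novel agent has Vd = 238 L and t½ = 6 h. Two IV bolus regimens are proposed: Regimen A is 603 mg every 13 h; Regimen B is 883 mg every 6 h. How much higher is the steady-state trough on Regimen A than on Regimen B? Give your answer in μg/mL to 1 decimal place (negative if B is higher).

Regimen A: f = (1/2)^(13/6) ≈ 0.2227; Cmin,ss = (603/238)·f/(1−f) ≈ 0.726 μg/mL.
Regimen B: f = (1/2)^(6/6) ≈ 0.5000; Cmin,ss = (883/238)·f/(1−f) ≈ 3.710 μg/mL.
Difference ≈ 0.726 − 3.710 ≈ -2.984 μg/mL.

-3.0 μg/mL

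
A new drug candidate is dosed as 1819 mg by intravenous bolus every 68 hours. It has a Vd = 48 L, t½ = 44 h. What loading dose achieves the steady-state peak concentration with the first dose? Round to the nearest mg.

f = (1/2)^(68/44) ≈ 0.342588; accumulation ratio R = 1/(1−f) ≈ 1.52112.
Loading dose to hit Cmax,ss on first dose: D_load = D_maint·R ≈ 1819 × 1.52112 ≈ 2766.92 mg.

2767 mg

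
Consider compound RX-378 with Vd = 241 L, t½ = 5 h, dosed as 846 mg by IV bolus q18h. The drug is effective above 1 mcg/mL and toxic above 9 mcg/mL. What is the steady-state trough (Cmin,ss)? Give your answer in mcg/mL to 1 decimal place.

Over one 18-h interval, 18/5 ≈ 3.6 half-lives elapse, leaving f ≈ 0.0825 of each dose.
At steady state, accumulation factor R = 1/(1 − e^(−kτ)) ≈ 1.0899.
Each bolus raises the concentration by D/Vd = 846/241 ≈ 3.510 mcg/mL.
Cmax,ss = C₀/(1 − f) ≈ 3.510/0.9175 ≈ 3.826 mcg/mL.
One interval later, Cmin,ss = Cmax,ss·e^(−kτ) ≈ 3.826 × 0.0825 ≈ 0.316 mcg/mL.
Trough 0.3 mcg/mL vs MEC 1 mcg/mL: subtherapeutic.

0.3 mcg/mL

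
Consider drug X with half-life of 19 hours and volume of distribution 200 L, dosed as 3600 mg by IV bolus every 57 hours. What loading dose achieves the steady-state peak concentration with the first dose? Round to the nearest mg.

f = (1/2)^(57/19) ≈ 0.125000; accumulation ratio R = 1/(1−f) ≈ 1.14286.
Loading dose to hit Cmax,ss on first dose: D_load = D_maint·R ≈ 3600 × 1.14286 ≈ 4114.30 mg.

4114 mg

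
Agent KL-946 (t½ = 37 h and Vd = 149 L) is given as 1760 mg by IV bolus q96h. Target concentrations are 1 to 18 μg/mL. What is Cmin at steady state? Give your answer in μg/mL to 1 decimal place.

2.3 μg/mL

Over one 96-h interval, 96/37 ≈ 2.5946 half-lives elapse, leaving f ≈ 0.1656 of each dose.
Accumulation ratio R = 1/(1 − f) ≈ 1/0.8344 ≈ 1.1985.
Each bolus raises the concentration by D/Vd = 1760/149 ≈ 11.812 μg/mL.
Steady-state peak Cmax,ss = C₀·R ≈ 11.812 × 1.1985 ≈ 14.157 μg/mL.
Steady-state trough Cmin,ss = Cmax,ss·f ≈ 14.157 × 0.1656 ≈ 2.344 μg/mL.
Trough 2.3 μg/mL vs MEC 1 μg/mL: adequate.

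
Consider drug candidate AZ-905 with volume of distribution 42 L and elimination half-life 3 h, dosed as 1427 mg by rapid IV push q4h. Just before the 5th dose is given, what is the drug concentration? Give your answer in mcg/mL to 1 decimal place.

21.8 mcg/mL

f = (1/2)^(τ/t½) = (1/2)^(4/3) ≈ 0.3969.
C₀ = D/Vd = 1427/42 ≈ 33.976 mcg/mL.
Before the 5th dose, 4 doses have been given. Superposition: Cmin = C₀·(f + f² + … + f^4).
≈ 33.976 × (0.3969 + 0.1575 + 0.0625 + 0.0248) ≈ 33.976 × 0.6417 ≈ 21.802 mcg/mL.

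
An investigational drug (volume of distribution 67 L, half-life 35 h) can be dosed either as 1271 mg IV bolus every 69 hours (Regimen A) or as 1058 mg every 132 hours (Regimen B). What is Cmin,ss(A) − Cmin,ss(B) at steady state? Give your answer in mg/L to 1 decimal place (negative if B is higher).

Regimen A: f = (1/2)^(69/35) ≈ 0.2550; Cmin,ss = (1271/67)·f/(1−f) ≈ 6.493 mg/L.
Regimen B: f = (1/2)^(132/35) ≈ 0.0732; Cmin,ss = (1058/67)·f/(1−f) ≈ 1.247 mg/L.
Difference ≈ 6.493 − 1.247 ≈ 5.246 mg/L.

5.2 mg/L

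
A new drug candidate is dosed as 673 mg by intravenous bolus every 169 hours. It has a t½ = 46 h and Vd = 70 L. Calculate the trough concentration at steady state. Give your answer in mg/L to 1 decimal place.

0.8 mg/L

k = ln2/t½ = ln2/46 ≈ 0.015068 h⁻¹; fraction remaining f = e^(−kτ) = e^(−0.015068×169) ≈ 0.0784.
At steady state, accumulation factor R = 1/(1 − e^(−kτ)) ≈ 1.0851.
Each bolus raises the concentration by D/Vd = 673/70 ≈ 9.614 mg/L.
Cmax,ss = C₀/(1 − f) ≈ 9.614/0.9216 ≈ 10.432 mg/L.
Steady-state trough Cmin,ss = Cmax,ss·f ≈ 10.432 × 0.0784 ≈ 0.818 mg/L.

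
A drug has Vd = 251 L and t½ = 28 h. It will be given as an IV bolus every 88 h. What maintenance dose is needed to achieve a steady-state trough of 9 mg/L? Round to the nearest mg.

τ/t½ = 88/28 ≈ 3.1429, so f = (1/2)^(88/28) ≈ 0.113215.
Cmin,ss = (D/Vd)·f/(1−f), so D = Cmin,ss·Vd·(1−f)/f.
D = 9 × 251 × (1−f)/f ≈ 9 × 251 × 7.83275 ≈ 17694.18 mg.

17694 mg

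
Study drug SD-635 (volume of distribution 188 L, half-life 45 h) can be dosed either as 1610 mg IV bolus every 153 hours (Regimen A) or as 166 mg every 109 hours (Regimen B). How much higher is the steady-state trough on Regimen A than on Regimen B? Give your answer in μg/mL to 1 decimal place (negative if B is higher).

Regimen A: f = (1/2)^(153/45) ≈ 0.0947; Cmin,ss = (1610/188)·f/(1−f) ≈ 0.896 μg/mL.
Regimen B: f = (1/2)^(109/45) ≈ 0.1866; Cmin,ss = (166/188)·f/(1−f) ≈ 0.203 μg/mL.
Difference ≈ 0.896 − 0.203 ≈ 0.693 μg/mL.

0.7 μg/mL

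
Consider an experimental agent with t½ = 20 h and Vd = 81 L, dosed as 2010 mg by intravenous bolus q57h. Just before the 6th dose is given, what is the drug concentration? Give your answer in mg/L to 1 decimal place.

4.0 mg/L

f = (1/2)^(τ/t½) = (1/2)^(57/20) ≈ 0.1387.
C₀ = D/Vd = 2010/81 ≈ 24.815 mg/L.
Before the 6th dose, 5 doses have been given. Superposition: Cmin = C₀·(f + f² + … + f^5).
≈ 24.815 × (0.1387 + 0.0192 + 0.0027 + 0.0004 + 0.0001) ≈ 24.815 × 0.1611 ≈ 3.998 mg/L.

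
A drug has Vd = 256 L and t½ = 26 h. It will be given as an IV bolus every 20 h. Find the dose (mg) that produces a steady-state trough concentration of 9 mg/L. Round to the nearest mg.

1623 mg

τ/t½ = 20/26 ≈ 0.76923, so f = (1/2)^(20/26) ≈ 0.586730.
Cmin,ss = (D/Vd)·f/(1−f), so D = Cmin,ss·Vd·(1−f)/f.
D = 9 × 256 × (1−f)/f ≈ 9 × 256 × 0.70436 ≈ 1622.85 mg.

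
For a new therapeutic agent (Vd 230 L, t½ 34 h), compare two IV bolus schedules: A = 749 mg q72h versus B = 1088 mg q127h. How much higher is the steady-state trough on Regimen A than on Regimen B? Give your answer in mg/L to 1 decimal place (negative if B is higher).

Regimen A: f = (1/2)^(72/34) ≈ 0.2304; Cmin,ss = (749/230)·f/(1−f) ≈ 0.975 mg/L.
Regimen B: f = (1/2)^(127/34) ≈ 0.0751; Cmin,ss = (1088/230)·f/(1−f) ≈ 0.384 mg/L.
Difference ≈ 0.975 − 0.384 ≈ 0.591 mg/L.

0.6 mg/L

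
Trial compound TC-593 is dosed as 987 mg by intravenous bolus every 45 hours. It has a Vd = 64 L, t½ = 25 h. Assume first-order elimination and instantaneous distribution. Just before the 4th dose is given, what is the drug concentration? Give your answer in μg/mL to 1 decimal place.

6.1 μg/mL

f = (1/2)^(τ/t½) = (1/2)^(45/25) ≈ 0.2872.
C₀ = D/Vd = 987/64 ≈ 15.422 μg/mL.
Before the 4th dose, 3 doses have been given. Superposition: Cmin = C₀·(f + f² + … + f^3).
≈ 15.422 × (0.2872 + 0.0825 + 0.0237) ≈ 15.422 × 0.3934 ≈ 6.067 μg/mL.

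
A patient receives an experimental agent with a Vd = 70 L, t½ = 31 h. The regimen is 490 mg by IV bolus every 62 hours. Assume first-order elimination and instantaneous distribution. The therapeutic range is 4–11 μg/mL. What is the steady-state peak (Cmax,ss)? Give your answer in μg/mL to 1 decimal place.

9.3 μg/mL

The dosing interval is 2 half-lives, so f = 2^(−2) = 0.25.
At steady state, R = 1/(1 − 0.25) = 4/3.
Single-dose peak C₀ = D/Vd = 490/70 = 7 μg/mL.
Steady-state peak Cmax,ss = C₀·R = 7 × 4/3 ≈ 9.333 μg/mL.
Peak 9.3 μg/mL vs MTC 11 μg/mL: below toxic threshold.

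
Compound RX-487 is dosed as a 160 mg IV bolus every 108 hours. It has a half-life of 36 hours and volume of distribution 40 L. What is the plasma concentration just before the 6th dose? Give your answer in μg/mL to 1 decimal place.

f = (1/2)^(τ/t½) = (1/2)^(108/36) ≈ 0.1250.
C₀ = D/Vd = 160/40 ≈ 4.000 μg/mL.
Before the 6th dose, 5 doses have been given. Superposition: Cmin = C₀·(f + f² + … + f^5).
≈ 4.000 × (0.1250 + 0.0156 + 0.0020 + 0.0002 + 0.0000) ≈ 4.000 × 0.1428 ≈ 0.571 μg/mL.

0.6 μg/mL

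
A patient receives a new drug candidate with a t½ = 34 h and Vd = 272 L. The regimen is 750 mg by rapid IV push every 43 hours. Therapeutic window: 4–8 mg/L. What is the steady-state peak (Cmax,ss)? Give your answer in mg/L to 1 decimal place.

4.7 mg/L

τ/t½ = 43/34 ≈ 1.2647, so fraction remaining f = (1/2)^(43/34) ≈ 0.4162.
Accumulation ratio R = 1/(1 − f) ≈ 1/0.5838 ≈ 1.7129.
Each bolus raises the concentration by D/Vd = 750/272 ≈ 2.757 mg/L.
Steady-state peak Cmax,ss = C₀·R ≈ 2.757 × 1.7129 ≈ 4.722 mg/L.
Peak 4.7 mg/L vs MTC 8 mg/L: below toxic threshold.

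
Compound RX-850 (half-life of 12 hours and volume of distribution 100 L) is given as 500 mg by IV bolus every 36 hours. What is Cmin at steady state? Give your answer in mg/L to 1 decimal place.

0.7 mg/L

τ = 36 h = 3 half-lives, so f = (1/2)^3 = 0.125.
Accumulation ratio R = 1/(1 − f) = 1/0.875 = 8/7.
Single-dose peak C₀ = D/Vd = 500/100 = 5 mg/L.
Steady-state peak Cmax,ss = C₀·R = 5 × 8/7 ≈ 5.714 mg/L.
Steady-state trough Cmin,ss = Cmax,ss·f ≈ 5.714 × 0.125 ≈ 0.714 mg/L.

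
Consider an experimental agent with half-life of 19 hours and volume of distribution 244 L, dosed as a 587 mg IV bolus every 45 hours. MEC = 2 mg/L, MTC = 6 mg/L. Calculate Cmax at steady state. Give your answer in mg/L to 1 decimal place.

τ/t½ = 45/19 ≈ 2.3684, so fraction remaining f = (1/2)^(45/19) ≈ 0.1937.
At steady state, accumulation factor R = 1/(1 − e^(−kτ)) ≈ 1.2402.
Each bolus raises the concentration by D/Vd = 587/244 ≈ 2.406 mg/L.
Steady-state peak Cmax,ss = C₀·R ≈ 2.406 × 1.2402 ≈ 2.984 mg/L.
Peak 3.0 mg/L vs MTC 6 mg/L: below toxic threshold.

3.0 mg/L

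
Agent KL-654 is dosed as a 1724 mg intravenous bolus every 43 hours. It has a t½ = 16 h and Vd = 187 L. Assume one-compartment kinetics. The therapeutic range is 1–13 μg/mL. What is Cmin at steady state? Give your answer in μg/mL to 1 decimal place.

k = ln2/t½ = ln2/16 ≈ 0.043322 h⁻¹; fraction remaining f = e^(−kτ) = e^(−0.043322×43) ≈ 0.1552.
At steady state, accumulation factor R = 1/(1 − e^(−kτ)) ≈ 1.1837.
Each bolus raises the concentration by D/Vd = 1724/187 ≈ 9.219 μg/mL.
Steady-state peak Cmax,ss = C₀·R ≈ 9.219 × 1.1837 ≈ 10.913 μg/mL.
One interval later, Cmin,ss = Cmax,ss·e^(−kτ) ≈ 10.913 × 0.1552 ≈ 1.694 μg/mL.
Trough 1.7 μg/mL vs MEC 1 μg/mL: adequate.

1.7 μg/mL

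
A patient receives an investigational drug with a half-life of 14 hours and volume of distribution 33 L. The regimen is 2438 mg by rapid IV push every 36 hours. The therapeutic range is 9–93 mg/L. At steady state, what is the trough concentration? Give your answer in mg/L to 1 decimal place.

k = ln2/t½ = ln2/14 ≈ 0.049511 h⁻¹; fraction remaining f = e^(−kτ) = e^(−0.049511×36) ≈ 0.1682.
Single-dose peak C₀ = D/Vd = 2438/33 ≈ 73.879 mg/L.
Steady-state trough Cmin,ss = C₀·f/(1−f) ≈ 73.879 × 0.1682/0.8318 ≈ 14.939 mg/L.
Trough 14.9 mg/L vs MEC 9 mg/L: adequate.

14.9 mg/L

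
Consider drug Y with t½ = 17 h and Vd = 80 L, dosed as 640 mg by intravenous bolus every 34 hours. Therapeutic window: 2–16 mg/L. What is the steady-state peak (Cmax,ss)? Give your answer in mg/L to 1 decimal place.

τ = 34 h = 2 half-lives, so f = (1/2)^2 = 0.25.
At steady state, R = 1/(1 − 0.25) = 4/3.
Single-dose peak C₀ = D/Vd = 640/80 = 8 mg/L.
Steady-state peak Cmax,ss = C₀·R = 8 × 4/3 ≈ 10.667 mg/L.
Peak 10.7 mg/L vs MTC 16 mg/L: below toxic threshold.

10.7 mg/L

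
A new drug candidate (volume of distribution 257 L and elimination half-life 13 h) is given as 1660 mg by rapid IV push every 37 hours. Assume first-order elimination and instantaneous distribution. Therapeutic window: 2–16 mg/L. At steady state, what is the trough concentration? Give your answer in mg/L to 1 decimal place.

1.0 mg/L

τ/t½ = 37/13 ≈ 2.8462, so fraction remaining f = (1/2)^(37/13) ≈ 0.1391.
Each bolus raises the concentration by D/Vd = 1660/257 ≈ 6.459 mg/L.
Steady-state trough Cmin,ss = C₀·f/(1−f) ≈ 6.459 × 0.1391/0.8609 ≈ 1.044 mg/L.
Trough 1.0 mg/L vs MEC 2 mg/L: subtherapeutic.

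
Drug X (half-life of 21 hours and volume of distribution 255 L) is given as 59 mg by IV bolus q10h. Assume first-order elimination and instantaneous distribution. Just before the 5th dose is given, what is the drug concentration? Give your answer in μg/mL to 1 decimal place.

f = (1/2)^(τ/t½) = (1/2)^(10/21) ≈ 0.7189.
C₀ = D/Vd = 59/255 ≈ 0.231 μg/mL.
Before the 5th dose, 4 doses have been given. Superposition: Cmin = C₀·(f + f² + … + f^4).
≈ 0.231 × (0.7189 + 0.5168 + 0.3715 + 0.2671) ≈ 0.231 × 1.8743 ≈ 0.433 μg/mL.

0.4 μg/mL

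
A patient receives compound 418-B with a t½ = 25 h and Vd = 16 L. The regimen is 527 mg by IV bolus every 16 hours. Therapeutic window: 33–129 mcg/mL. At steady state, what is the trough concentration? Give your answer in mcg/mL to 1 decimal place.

k = ln2/t½ = ln2/25 ≈ 0.027726 h⁻¹; fraction remaining f = e^(−kτ) = e^(−0.027726×16) ≈ 0.6417.
At steady state, accumulation factor R = 1/(1 − e^(−kτ)) ≈ 2.7910.
Each bolus raises the concentration by D/Vd = 527/16 ≈ 32.938 mcg/mL.
Cmax,ss = C₀/(1 − f) ≈ 32.938/0.3583 ≈ 91.929 mcg/mL.
Steady-state trough Cmin,ss = Cmax,ss·f ≈ 91.929 × 0.6417 ≈ 58.991 mcg/mL.
Trough 59.0 mcg/mL vs MEC 33 mcg/mL: adequate.

59.0 mcg/mL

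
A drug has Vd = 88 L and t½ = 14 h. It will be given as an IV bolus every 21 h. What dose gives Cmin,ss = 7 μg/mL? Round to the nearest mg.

τ/t½ = 21/14 ≈ 1.5, so f = (1/2)^(21/14) ≈ 0.353553.
Cmin,ss = (D/Vd)·f/(1−f), so D = Cmin,ss·Vd·(1−f)/f.
D = 7 × 88 × (1−f)/f ≈ 7 × 88 × 1.82843 ≈ 1126.31 mg.

1126 mg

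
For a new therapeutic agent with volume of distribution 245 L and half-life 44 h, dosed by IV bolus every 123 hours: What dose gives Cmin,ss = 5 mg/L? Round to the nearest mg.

7280 mg

τ/t½ = 123/44 ≈ 2.7955, so f = (1/2)^(123/44) ≈ 0.144040.
Cmin,ss = (D/Vd)·f/(1−f), so D = Cmin,ss·Vd·(1−f)/f.
D = 5 × 245 × (1−f)/f ≈ 5 × 245 × 5.94252 ≈ 7279.59 mg.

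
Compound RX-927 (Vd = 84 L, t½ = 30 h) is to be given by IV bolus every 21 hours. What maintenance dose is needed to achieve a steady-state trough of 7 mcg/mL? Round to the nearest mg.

367 mg

τ/t½ = 21/30 ≈ 0.7, so f = (1/2)^(21/30) ≈ 0.615572.
Cmin,ss = (D/Vd)·f/(1−f), so D = Cmin,ss·Vd·(1−f)/f.
D = 7 × 84 × (1−f)/f ≈ 7 × 84 × 0.62451 ≈ 367.21 mg.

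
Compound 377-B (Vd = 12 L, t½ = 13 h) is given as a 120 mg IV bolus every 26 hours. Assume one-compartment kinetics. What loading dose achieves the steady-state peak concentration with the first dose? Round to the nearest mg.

160 mg

f = (1/2)^(26/13) ≈ 0.250000; accumulation ratio R = 1/(1−f) ≈ 1.33333.
Loading dose to hit Cmax,ss on first dose: D_load = D_maint·R ≈ 120 × 1.33333 ≈ 160.00 mg.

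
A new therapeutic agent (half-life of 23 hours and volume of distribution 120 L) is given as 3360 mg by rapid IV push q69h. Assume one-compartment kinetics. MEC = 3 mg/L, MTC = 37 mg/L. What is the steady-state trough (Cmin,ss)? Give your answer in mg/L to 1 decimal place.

The dosing interval is 3 half-lives, so f = 2^(−3) = 0.125.
At steady state, R = 1/(1 − 0.125) = 8/7.
Single-dose peak C₀ = D/Vd = 3360/120 = 28 mg/L.
Steady-state peak Cmax,ss = C₀·R = 28 × 8/7 ≈ 32.000 mg/L.
Steady-state trough Cmin,ss = Cmax,ss·f ≈ 32.000 × 0.125 ≈ 4.000 mg/L.
Trough 4.0 mg/L vs MEC 3 mg/L: adequate.

4.0 mg/L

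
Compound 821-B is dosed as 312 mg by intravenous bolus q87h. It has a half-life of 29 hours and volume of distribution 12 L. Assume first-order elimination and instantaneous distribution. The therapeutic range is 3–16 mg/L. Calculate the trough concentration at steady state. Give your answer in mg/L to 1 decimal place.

3.7 mg/L

τ = 87 h = 3 half-lives, so f = (1/2)^3 = 0.125.
Accumulation ratio R = 1/(1 − f) = 1/0.875 = 8/7.
Single-dose peak C₀ = D/Vd = 312/12 = 26 mg/L.
Steady-state peak Cmax,ss = C₀·R = 26 × 8/7 ≈ 29.714 mg/L.
Steady-state trough Cmin,ss = Cmax,ss·f ≈ 29.714 × 0.125 ≈ 3.714 mg/L.
Trough 3.7 mg/L vs MEC 3 mg/L: adequate.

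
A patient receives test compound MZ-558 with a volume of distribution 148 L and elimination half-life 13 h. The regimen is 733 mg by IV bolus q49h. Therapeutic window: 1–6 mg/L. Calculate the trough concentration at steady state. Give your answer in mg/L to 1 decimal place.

τ/t½ = 49/13 ≈ 3.7692, so fraction remaining f = (1/2)^(49/13) ≈ 0.0733.
At steady state, accumulation factor R = 1/(1 − e^(−kτ)) ≈ 1.0791.
Single-dose peak C₀ = D/Vd = 733/148 ≈ 4.953 mg/L.
Steady-state peak Cmax,ss = C₀·R ≈ 4.953 × 1.0791 ≈ 5.345 mg/L.
One interval later, Cmin,ss = Cmax,ss·e^(−kτ) ≈ 5.345 × 0.0733 ≈ 0.392 mg/L.
Trough 0.4 mg/L vs MEC 1 mg/L: subtherapeutic.

0.4 mg/L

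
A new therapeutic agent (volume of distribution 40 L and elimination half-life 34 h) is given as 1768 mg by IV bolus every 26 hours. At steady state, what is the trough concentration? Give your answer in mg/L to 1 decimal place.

63.2 mg/L

Over one 26-h interval, 26/34 ≈ 0.76471 half-lives elapse, leaving f ≈ 0.5886 of each dose.
Accumulation ratio R = 1/(1 − f) ≈ 1/0.4114 ≈ 2.4307.
Single-dose peak C₀ = D/Vd = 1768/40 ≈ 44.200 mg/L.
Steady-state peak Cmax,ss = C₀·R ≈ 44.200 × 2.4307 ≈ 107.437 mg/L.
One interval later, Cmin,ss = Cmax,ss·e^(−kτ) ≈ 107.437 × 0.5886 ≈ 63.237 mg/L.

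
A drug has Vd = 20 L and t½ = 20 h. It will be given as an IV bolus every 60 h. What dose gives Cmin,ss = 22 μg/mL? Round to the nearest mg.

3080 mg

τ/t½ = 60/20 ≈ 3, so f = (1/2)^(60/20) ≈ 0.125000.
Cmin,ss = (D/Vd)·f/(1−f), so D = Cmin,ss·Vd·(1−f)/f.
D = 22 × 20 × (1−f)/f ≈ 22 × 20 × 7.00000 ≈ 3080.00 mg.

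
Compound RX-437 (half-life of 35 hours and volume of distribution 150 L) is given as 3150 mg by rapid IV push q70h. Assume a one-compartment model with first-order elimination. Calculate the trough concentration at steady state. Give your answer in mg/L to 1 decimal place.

τ = 70 h = 2 half-lives, so f = (1/2)^2 = 0.25.
At steady state, R = 1/(1 − 0.25) = 4/3.
Single-dose peak C₀ = D/Vd = 3150/150 = 21 mg/L.
Steady-state peak Cmax,ss = C₀·R = 21 × 4/3 ≈ 28.000 mg/L.
Steady-state trough Cmin,ss = Cmax,ss·f ≈ 28.000 × 0.25 ≈ 7.000 mg/L.

7.0 mg/L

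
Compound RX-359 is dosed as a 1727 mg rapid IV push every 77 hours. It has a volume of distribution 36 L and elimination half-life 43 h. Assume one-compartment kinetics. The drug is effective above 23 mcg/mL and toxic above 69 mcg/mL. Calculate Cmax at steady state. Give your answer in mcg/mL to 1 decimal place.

67.5 mcg/mL

Over one 77-h interval, 77/43 ≈ 1.7907 half-lives elapse, leaving f ≈ 0.2890 of each dose.
Accumulation ratio R = 1/(1 − f) ≈ 1/0.7110 ≈ 1.4065.
Each bolus raises the concentration by D/Vd = 1727/36 ≈ 47.972 mcg/mL.
Steady-state peak Cmax,ss = C₀·R ≈ 47.972 × 1.4065 ≈ 67.473 mcg/mL.
Peak 67.5 mcg/mL vs MTC 69 mcg/mL: below toxic threshold.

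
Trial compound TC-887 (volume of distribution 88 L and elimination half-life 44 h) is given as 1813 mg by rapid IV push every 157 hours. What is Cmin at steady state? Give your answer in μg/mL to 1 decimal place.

1.9 μg/mL

k = ln2/t½ = ln2/44 ≈ 0.015753 h⁻¹; fraction remaining f = e^(−kτ) = e^(−0.015753×157) ≈ 0.0843.
At steady state, accumulation factor R = 1/(1 − e^(−kτ)) ≈ 1.0921.
Single-dose peak C₀ = D/Vd = 1813/88 ≈ 20.602 μg/mL.
Cmax,ss = C₀/(1 − f) ≈ 20.602/0.9157 ≈ 22.499 μg/mL.
Steady-state trough Cmin,ss = Cmax,ss·f ≈ 22.499 × 0.0843 ≈ 1.897 μg/mL.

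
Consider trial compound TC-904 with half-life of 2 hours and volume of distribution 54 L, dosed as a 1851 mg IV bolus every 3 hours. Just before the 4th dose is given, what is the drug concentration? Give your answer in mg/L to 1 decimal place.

17.9 mg/L

f = (1/2)^(τ/t½) = (1/2)^(3/2) ≈ 0.3536.
C₀ = D/Vd = 1851/54 ≈ 34.278 mg/L.
Before the 4th dose, 3 doses have been given. Superposition: Cmin = C₀·(f + f² + … + f^3).
≈ 34.278 × (0.3536 + 0.1250 + 0.0442) ≈ 34.278 × 0.5228 ≈ 17.921 mg/L.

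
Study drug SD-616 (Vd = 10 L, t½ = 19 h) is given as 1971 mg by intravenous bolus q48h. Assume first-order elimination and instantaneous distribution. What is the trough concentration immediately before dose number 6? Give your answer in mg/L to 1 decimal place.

41.4 mg/L

f = (1/2)^(τ/t½) = (1/2)^(48/19) ≈ 0.1736.
C₀ = D/Vd = 1971/10 ≈ 197.100 mg/L.
Before the 6th dose, 5 doses have been given. Superposition: Cmin = C₀·(f + f² + … + f^5).
≈ 197.100 × (0.1736 + 0.0301 + 0.0052 + 0.0009 + 0.0002) ≈ 197.100 × 0.2100 ≈ 41.391 mg/L.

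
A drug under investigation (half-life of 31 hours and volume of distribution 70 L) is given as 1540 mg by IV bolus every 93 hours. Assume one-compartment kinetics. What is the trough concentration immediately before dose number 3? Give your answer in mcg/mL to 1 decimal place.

f = (1/2)^(τ/t½) = (1/2)^(93/31) ≈ 0.1250.
C₀ = D/Vd = 1540/70 ≈ 22.000 mcg/mL.
Before the 3rd dose, 2 doses have been given. Superposition: Cmin = C₀·(f + f²).
≈ 22.000 × (0.1250 + 0.0156) ≈ 22.000 × 0.1406 ≈ 3.093 mcg/mL.

3.1 mcg/mL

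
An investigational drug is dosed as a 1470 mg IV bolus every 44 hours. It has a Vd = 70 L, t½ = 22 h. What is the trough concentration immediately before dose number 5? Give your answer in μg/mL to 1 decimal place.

f = (1/2)^(τ/t½) = (1/2)^(44/22) ≈ 0.2500.
C₀ = D/Vd = 1470/70 ≈ 21.000 μg/mL.
Before the 5th dose, 4 doses have been given. Superposition: Cmin = C₀·(f + f² + … + f^4).
≈ 21.000 × (0.2500 + 0.0625 + 0.0156 + 0.0039) ≈ 21.000 × 0.3320 ≈ 6.972 μg/mL.

7.0 μg/mL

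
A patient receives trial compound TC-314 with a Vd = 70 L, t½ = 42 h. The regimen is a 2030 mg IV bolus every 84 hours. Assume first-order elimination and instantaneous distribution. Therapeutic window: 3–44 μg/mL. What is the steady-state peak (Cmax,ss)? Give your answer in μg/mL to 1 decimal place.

38.7 μg/mL

τ = 84 h = 2 half-lives, so f = (1/2)^2 = 0.25.
Accumulation ratio R = 1/(1 − f) = 1/0.75 = 4/3.
Single-dose peak C₀ = D/Vd = 2030/70 = 29 μg/mL.
Steady-state peak Cmax,ss = C₀·R = 29 × 4/3 ≈ 38.667 μg/mL.
Peak 38.7 μg/mL vs MTC 44 μg/mL: below toxic threshold.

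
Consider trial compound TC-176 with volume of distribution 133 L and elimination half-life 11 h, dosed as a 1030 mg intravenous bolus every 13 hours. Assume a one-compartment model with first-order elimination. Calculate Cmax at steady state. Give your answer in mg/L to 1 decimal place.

13.8 mg/L

k = ln2/t½ = ln2/11 ≈ 0.063013 h⁻¹; fraction remaining f = e^(−kτ) = e^(−0.063013×13) ≈ 0.4408.
Accumulation ratio R = 1/(1 − f) ≈ 1/0.5592 ≈ 1.7883.
Each bolus raises the concentration by D/Vd = 1030/133 ≈ 7.744 mg/L.
Steady-state peak Cmax,ss = C₀·R ≈ 7.744 × 1.7883 ≈ 13.849 mg/L.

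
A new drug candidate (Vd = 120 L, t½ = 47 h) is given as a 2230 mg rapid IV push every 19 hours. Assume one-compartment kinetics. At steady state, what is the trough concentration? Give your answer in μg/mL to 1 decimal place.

57.5 μg/mL

τ/t½ = 19/47 ≈ 0.40426, so fraction remaining f = (1/2)^(19/47) ≈ 0.7556.
Single-dose peak C₀ = D/Vd = 2230/120 ≈ 18.583 μg/mL.
Steady-state trough Cmin,ss = C₀·f/(1−f) ≈ 18.583 × 0.7556/0.2444 ≈ 57.452 μg/mL.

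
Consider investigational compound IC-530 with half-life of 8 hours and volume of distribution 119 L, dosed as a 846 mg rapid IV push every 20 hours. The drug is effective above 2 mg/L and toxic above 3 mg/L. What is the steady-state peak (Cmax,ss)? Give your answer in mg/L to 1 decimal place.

Over one 20-h interval, 20/8 ≈ 2.5 half-lives elapse, leaving f ≈ 0.1768 of each dose.
At steady state, accumulation factor R = 1/(1 − e^(−kτ)) ≈ 1.2148.
Single-dose peak C₀ = D/Vd = 846/119 ≈ 7.109 mg/L.
Steady-state peak Cmax,ss = C₀·R ≈ 7.109 × 1.2148 ≈ 8.636 mg/L.
Peak 8.6 mg/L vs MTC 3 mg/L: exceeds toxic threshold.

8.6 mg/L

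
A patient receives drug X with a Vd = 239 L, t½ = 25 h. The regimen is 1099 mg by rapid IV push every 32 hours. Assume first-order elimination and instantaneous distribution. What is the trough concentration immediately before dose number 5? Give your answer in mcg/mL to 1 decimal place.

3.1 mcg/mL

f = (1/2)^(τ/t½) = (1/2)^(32/25) ≈ 0.4118.
C₀ = D/Vd = 1099/239 ≈ 4.598 mcg/mL.
Before the 5th dose, 4 doses have been given. Superposition: Cmin = C₀·(f + f² + … + f^4).
≈ 4.598 × (0.4118 + 0.1696 + 0.0698 + 0.0288) ≈ 4.598 × 0.6800 ≈ 3.127 mcg/mL.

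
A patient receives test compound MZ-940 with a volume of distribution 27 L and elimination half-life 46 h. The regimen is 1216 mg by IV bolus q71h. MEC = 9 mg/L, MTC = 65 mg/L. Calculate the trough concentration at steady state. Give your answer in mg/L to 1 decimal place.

k = ln2/t½ = ln2/46 ≈ 0.015068 h⁻¹; fraction remaining f = e^(−kτ) = e^(−0.015068×71) ≈ 0.3431.
Each bolus raises the concentration by D/Vd = 1216/27 ≈ 45.037 mg/L.
Steady-state trough Cmin,ss = C₀·f/(1−f) ≈ 45.037 × 0.3431/0.6569 ≈ 23.523 mg/L.
Trough 23.5 mg/L vs MEC 9 mg/L: adequate.

23.5 mg/L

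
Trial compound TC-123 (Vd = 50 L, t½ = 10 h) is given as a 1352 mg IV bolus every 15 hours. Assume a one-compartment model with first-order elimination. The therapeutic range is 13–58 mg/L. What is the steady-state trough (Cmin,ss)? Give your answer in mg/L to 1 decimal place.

14.8 mg/L

Over one 15-h interval, 15/10 ≈ 1.5 half-lives elapse, leaving f ≈ 0.3536 of each dose.
Each bolus raises the concentration by D/Vd = 1352/50 ≈ 27.040 mg/L.
Steady-state trough Cmin,ss = C₀·f/(1−f) ≈ 27.040 × 0.3536/0.6464 ≈ 14.792 mg/L.
Trough 14.8 mg/L vs MEC 13 mg/L: adequate.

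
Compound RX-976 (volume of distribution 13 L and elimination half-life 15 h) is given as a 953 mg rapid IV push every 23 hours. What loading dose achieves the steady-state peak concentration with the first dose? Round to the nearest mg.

1456 mg

f = (1/2)^(23/15) ≈ 0.345478; accumulation ratio R = 1/(1−f) ≈ 1.52783.
Loading dose to hit Cmax,ss on first dose: D_load = D_maint·R ≈ 953 × 1.52783 ≈ 1456.02 mg.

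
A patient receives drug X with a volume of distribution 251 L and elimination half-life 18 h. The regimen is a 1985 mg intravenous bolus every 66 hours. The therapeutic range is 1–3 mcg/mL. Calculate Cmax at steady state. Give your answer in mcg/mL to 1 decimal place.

τ/t½ = 66/18 ≈ 3.6667, so fraction remaining f = (1/2)^(66/18) ≈ 0.0787.
Accumulation ratio R = 1/(1 − f) ≈ 1/0.9213 ≈ 1.0854.
Each bolus raises the concentration by D/Vd = 1985/251 ≈ 7.908 mcg/mL.
Steady-state peak Cmax,ss = C₀·R ≈ 7.908 × 1.0854 ≈ 8.583 mcg/mL.
Peak 8.6 mcg/mL vs MTC 3 mcg/mL: exceeds toxic threshold.

8.6 mcg/mL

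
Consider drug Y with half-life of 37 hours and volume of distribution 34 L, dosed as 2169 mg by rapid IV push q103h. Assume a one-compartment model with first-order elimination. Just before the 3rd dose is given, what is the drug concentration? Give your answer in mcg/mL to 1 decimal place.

10.6 mcg/mL

f = (1/2)^(τ/t½) = (1/2)^(103/37) ≈ 0.1452.
C₀ = D/Vd = 2169/34 ≈ 63.794 mcg/mL.
Before the 3rd dose, 2 doses have been given. Superposition: Cmin = C₀·(f + f²).
≈ 63.794 × (0.1452 + 0.0211) ≈ 63.794 × 0.1663 ≈ 10.609 mcg/mL.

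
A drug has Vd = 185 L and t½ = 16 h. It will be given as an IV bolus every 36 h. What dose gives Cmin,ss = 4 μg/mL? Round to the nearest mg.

τ/t½ = 36/16 ≈ 2.25, so f = (1/2)^(36/16) ≈ 0.210224.
Cmin,ss = (D/Vd)·f/(1−f), so D = Cmin,ss·Vd·(1−f)/f.
D = 4 × 185 × (1−f)/f ≈ 4 × 185 × 3.75683 ≈ 2780.05 mg.

2780 mg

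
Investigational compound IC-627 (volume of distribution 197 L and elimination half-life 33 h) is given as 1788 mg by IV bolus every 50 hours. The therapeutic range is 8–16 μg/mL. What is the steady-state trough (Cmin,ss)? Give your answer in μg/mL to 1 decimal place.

k = ln2/t½ = ln2/33 ≈ 0.021004 h⁻¹; fraction remaining f = e^(−kτ) = e^(−0.021004×50) ≈ 0.3499.
Each bolus raises the concentration by D/Vd = 1788/197 ≈ 9.076 μg/mL.
Steady-state trough Cmin,ss = C₀·f/(1−f) ≈ 9.076 × 0.3499/0.6501 ≈ 4.885 μg/mL.
Trough 4.9 μg/mL vs MEC 8 μg/mL: subtherapeutic.

4.9 μg/mL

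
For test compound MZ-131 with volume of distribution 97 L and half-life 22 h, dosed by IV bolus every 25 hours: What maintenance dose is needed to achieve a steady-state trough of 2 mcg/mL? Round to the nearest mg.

τ/t½ = 25/22 ≈ 1.1364, so f = (1/2)^(25/22) ≈ 0.454905.
Cmin,ss = (D/Vd)·f/(1−f), so D = Cmin,ss·Vd·(1−f)/f.
D = 2 × 97 × (1−f)/f ≈ 2 × 97 × 1.19826 ≈ 232.46 mg.

232 mg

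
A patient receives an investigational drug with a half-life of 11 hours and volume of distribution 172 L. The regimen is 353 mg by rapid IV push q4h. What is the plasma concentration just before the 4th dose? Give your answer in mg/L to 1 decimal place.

f = (1/2)^(τ/t½) = (1/2)^(4/11) ≈ 0.7772.
C₀ = D/Vd = 353/172 ≈ 2.052 mg/L.
Before the 4th dose, 3 doses have been given. Superposition: Cmin = C₀·(f + f² + … + f^3).
≈ 2.052 × (0.7772 + 0.6040 + 0.4695) ≈ 2.052 × 1.8507 ≈ 3.798 mg/L.

3.8 mg/L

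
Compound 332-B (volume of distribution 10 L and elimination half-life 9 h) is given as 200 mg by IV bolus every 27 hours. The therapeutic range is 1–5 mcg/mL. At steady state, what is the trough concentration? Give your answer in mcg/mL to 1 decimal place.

The dosing interval is 3 half-lives, so f = 2^(−3) = 0.125.
Accumulation ratio R = 1/(1 − f) = 1/0.875 = 8/7.
Single-dose peak C₀ = D/Vd = 200/10 = 20 mcg/mL.
Steady-state peak Cmax,ss = C₀·R = 20 × 8/7 ≈ 22.857 mcg/mL.
Steady-state trough Cmin,ss = Cmax,ss·f ≈ 22.857 × 0.125 ≈ 2.857 mcg/mL.
Trough 2.9 mcg/mL vs MEC 1 mcg/mL: adequate.

2.9 mcg/mL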